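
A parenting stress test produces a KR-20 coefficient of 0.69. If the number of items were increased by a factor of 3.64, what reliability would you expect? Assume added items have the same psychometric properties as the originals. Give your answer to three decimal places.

0.890

Apply the Spearman-Brown prophecy formula, r' = nr / [1 + (n − 1)r]:
r_new = (3.64 × 0.69) / (1 + (3.64 − 1) × 0.69)
     = 2.5116 / 2.8216 = 0.8901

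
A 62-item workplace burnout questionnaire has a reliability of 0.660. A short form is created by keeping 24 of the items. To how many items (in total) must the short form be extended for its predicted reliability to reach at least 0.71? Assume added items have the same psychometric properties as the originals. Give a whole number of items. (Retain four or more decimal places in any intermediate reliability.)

79

First, r for the 24-item form: n = 24/62 = 0.3871, so r_24 = 0.3871·0.660/(1 + (0.3871 − 1)·0.660) = 0.4290
Length factor from the short form to reach 0.71: n' = 0.71(1 − 0.4290) / [0.4290(1 − 0.71)] ≈ 3.2587
Items = 3.2587 × 24 ≈ 78.21 → 79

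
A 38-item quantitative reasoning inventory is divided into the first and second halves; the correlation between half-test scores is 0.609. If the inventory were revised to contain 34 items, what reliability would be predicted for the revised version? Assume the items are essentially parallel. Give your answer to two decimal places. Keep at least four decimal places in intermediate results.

Spearman-Brown correction (n = 2): r_full = 2·0.609/(1 + 0.609) = 0.7570
Length factor from 38 to 34 items: n = 34/38 = 0.8947
r_new = n·r_full / (1 + (n − 1)·r_full) = 0.6773 / 0.9203 ≈ 0.7360

0.74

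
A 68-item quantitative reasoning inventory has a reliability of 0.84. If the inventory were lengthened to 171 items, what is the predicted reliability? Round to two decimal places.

0.93

The new length is 171/68 = 2.5147 times the old.
Apply the Spearman-Brown prophecy formula, r' = nr / [1 + (n − 1)r]:
r_new = 2.5147·0.84 / [1 + (2.5147 − 1)·0.84]
     = 2.1123 / 2.2723 = 0.9296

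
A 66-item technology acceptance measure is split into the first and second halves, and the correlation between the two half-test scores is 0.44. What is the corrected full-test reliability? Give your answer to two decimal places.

Apply the Spearman-Brown correction with n = 2:
r_full = 2r_hh / (1 + r_hh) = 2 × 0.44 / (1 + 0.44)
r_full = 0.8800 / 1.4400 ≈ 0.6111

0.61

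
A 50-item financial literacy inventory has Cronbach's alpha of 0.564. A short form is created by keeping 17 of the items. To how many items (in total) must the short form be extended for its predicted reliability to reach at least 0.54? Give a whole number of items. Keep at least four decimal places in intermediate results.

First, r for the 17-item form: n = 17/50 = 0.3400, so r_17 = 0.3400·0.564/(1 + (0.3400 − 1)·0.564) = 0.3055
Then solve for n' with r_old = 0.3055, r_target = 0.54: n' = 0.54(1 − 0.3055)/[0.3055(1 − 0.54)] = 2.6687
Total items = 2.6687 × 17 = 45.37, rounded up to 46.

46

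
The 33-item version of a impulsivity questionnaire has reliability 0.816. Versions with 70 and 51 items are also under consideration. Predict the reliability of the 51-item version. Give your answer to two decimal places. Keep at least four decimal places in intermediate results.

The 70-item form is not needed; work directly from the 33-item form with n = 51/33 = 1.5455.
r_{51} = n·r / (1 + (n − 1)·r) = 1.2611 / 1.4451 ≈ 0.8727

0.87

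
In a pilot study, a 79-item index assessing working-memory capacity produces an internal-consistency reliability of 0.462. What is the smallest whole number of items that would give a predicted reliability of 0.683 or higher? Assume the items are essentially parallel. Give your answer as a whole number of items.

Spearman-Brown solved for the length factor n:
n = r*(1 − r) / [ r (1 − r*) ]
n = 0.683 × (1 − 0.462) / [ 0.462 × (1 − 0.683) ]
n = 0.367454 / 0.146454 ≈ 2.5090
So the test needs 2.5090 × 79 ≈ 198.21 items; rounding up, 199.

199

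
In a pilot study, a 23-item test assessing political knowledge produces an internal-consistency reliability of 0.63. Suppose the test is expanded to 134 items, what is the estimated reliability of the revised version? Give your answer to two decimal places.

Length ratio n = 134/23 = 5.8261
Spearman-Brown: r_new = n·r / (1 + (n − 1)·r)
r_new = (5.8261 × 0.63) / (1 + (5.8261 − 1) × 0.63)
     = 3.6704 / 4.0404 = 0.9084

0.91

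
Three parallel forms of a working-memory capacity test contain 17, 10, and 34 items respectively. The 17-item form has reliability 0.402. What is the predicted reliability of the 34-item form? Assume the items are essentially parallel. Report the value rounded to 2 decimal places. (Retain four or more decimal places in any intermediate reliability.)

0.57

Only the ratio of lengths matters: n = 34/17 = 2.0000
r_{34} = n·r / (1 + (n − 1)·r) = 0.8040 / 1.4020 ≈ 0.5735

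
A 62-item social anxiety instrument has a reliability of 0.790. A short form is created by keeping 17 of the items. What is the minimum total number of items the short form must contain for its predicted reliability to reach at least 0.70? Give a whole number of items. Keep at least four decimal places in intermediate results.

39

First, r for the 17-item form: n = 17/62 = 0.2742, so r_17 = 0.2742·0.790/(1 + (0.2742 − 1)·0.790) = 0.5078
Length factor from the short form to reach 0.70: n' = 0.70(1 − 0.5078) / [0.5078(1 − 0.70)] ≈ 2.2617
Total items = 2.2617 × 17 = 38.45, rounded up to 39.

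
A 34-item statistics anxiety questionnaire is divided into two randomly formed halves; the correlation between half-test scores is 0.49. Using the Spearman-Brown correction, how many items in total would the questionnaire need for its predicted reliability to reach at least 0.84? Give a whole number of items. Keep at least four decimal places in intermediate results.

Corrected full-test reliability: r_full = 2 × 0.49 / (1 + 0.49) ≈ 0.6577
Solve Spearman-Brown for n: n = 0.84(1 − 0.6577) / [0.6577(1 − 0.84)] = 2.7324
Required items = 2.7324 × 34 = 92.90, so 93 items.

93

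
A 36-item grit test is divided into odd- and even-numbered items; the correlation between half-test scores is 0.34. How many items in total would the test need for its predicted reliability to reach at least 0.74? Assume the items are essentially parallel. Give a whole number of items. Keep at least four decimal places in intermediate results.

r_full = 2(0.34)/(1 + 0.34) = 0.5075
n = r_tgt(1 − r_full) / [r_full(1 − r_tgt)] = 0.74 × 0.4925 / (0.5075 × 0.26) ≈ 2.7620
Required items = 2.7620 × 36 = 99.43, so 100 items.

100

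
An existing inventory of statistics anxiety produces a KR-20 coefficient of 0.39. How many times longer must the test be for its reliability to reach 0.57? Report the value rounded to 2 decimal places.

2.07

Spearman-Brown solved for the length factor n:
n = r_target (1 − r_old) / [ r_old (1 − r_target) ]
n = 0.57(1 − 0.39) / [0.39(1 − 0.57)]
  = 0.3477 / 0.1677 = 2.0733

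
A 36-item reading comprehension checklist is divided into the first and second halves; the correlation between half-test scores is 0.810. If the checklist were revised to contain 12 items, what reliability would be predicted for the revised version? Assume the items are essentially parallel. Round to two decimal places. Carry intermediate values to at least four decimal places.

0.74

Spearman-Brown correction (n = 2): r_full = 2·0.810/(1 + 0.810) = 0.8950
Length factor from 36 to 12 items: n = 12/36 = 0.3333
r_new = n·r_full / (1 + (n − 1)·r_full) = 0.2983 / 0.4033 ≈ 0.7396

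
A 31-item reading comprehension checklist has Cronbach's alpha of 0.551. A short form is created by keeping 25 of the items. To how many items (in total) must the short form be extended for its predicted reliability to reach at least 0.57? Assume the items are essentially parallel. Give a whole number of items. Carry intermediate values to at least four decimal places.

34

Short-form reliability: n = 25/31 = 0.8065; r_25 = n·r/(1+(n−1)r) ≈ 0.4974
Then solve for n' with r_old = 0.4974, r_target = 0.57: n' = 0.57(1 − 0.4974)/[0.4974(1 − 0.57)] = 1.3394
Total items = 1.3394 × 25 = 33.48, rounded up to 34.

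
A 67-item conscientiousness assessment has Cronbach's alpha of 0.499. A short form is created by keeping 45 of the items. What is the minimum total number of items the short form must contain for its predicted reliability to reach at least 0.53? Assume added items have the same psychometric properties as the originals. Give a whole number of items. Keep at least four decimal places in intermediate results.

Short-form reliability: n = 45/67 = 0.6716; r_45 = n·r/(1+(n−1)r) ≈ 0.4008
Then solve for n' with r_old = 0.4008, r_target = 0.53: n' = 0.53(1 − 0.4008)/[0.4008(1 − 0.53)] = 1.6859
Items = 1.6859 × 45 ≈ 75.87 → 76

76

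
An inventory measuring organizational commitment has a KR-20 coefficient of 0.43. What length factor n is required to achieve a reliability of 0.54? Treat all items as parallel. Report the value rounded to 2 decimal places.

Spearman-Brown solved for the length factor n:
n = r_target (1 − r_old) / [ r_old (1 − r_target) ]
n = [0.54 × 0.57] / [0.43 × 0.46]
n = 0.3078 / 0.1978 ≈ 1.5561

1.56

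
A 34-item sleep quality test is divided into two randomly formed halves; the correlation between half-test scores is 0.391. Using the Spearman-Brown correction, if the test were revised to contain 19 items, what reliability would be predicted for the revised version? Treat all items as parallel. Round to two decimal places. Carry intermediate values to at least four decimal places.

First correct the split-half correlation to full-test reliability: r_full = 2 × 0.391 / (1 + 0.391) ≈ 0.5622
Then adjust to 19 items: n = 19/34 = 0.5588
r_new = n·r_full / (1 + (n − 1)·r_full) = 0.3142 / 0.7520 ≈ 0.4178

0.42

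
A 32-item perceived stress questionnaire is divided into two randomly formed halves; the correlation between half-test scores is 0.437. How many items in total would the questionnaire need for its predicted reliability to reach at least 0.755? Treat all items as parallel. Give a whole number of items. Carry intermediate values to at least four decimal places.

64

r_full = 2(0.437)/(1 + 0.437) = 0.6082
n = r_tgt(1 − r_full) / [r_full(1 − r_tgt)] = 0.755 × 0.3918 / (0.6082 × 0.245) ≈ 1.9852
Required items = 1.9852 × 32 = 63.53, so 64 items.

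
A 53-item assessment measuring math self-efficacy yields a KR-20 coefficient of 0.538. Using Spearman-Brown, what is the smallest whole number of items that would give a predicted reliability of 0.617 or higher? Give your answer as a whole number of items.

n = [0.617 × 0.462] / [0.538 × 0.383]
n = 0.285054 / 0.206054 ≈ 1.3834
Items needed = n × 53 = 1.3834 × 53 ≈ 73.32 → round up to 74

74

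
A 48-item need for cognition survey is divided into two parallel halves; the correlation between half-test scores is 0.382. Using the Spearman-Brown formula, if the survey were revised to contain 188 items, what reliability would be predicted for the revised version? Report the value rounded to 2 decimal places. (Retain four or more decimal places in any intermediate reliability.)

First correct the split-half correlation to full-test reliability: r_full = 2 × 0.382 / (1 + 0.382) ≈ 0.5528
Then adjust to 188 items: n = 188/48 = 3.9167
r_new = n·r_full / (1 + (n − 1)·r_full) = 2.1652 / 2.6124 ≈ 0.8288

0.83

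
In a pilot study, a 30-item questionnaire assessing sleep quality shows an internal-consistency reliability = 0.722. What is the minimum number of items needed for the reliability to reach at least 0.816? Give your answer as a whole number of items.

52

Rearranging the Spearman-Brown formula for n,
n = r_target (1 − r_old) / [ r_old (1 − r_target) ]
n = [0.816 × 0.278] / [0.722 × 0.184]
  = 0.226848 / 0.132848 = 1.7076
Items needed = n × 30 = 1.7076 × 30 ≈ 51.23 → round up to 52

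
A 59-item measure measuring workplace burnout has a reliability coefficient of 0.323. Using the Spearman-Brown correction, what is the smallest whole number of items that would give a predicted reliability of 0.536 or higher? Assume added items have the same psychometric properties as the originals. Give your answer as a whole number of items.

143

Rearranging the Spearman-Brown formula for n,
n = r_target (1 − r_old) / [ r_old (1 − r_target) ]
n = [0.536 × 0.677] / [0.323 × 0.464]
  = 0.362872 / 0.149872 = 2.4212
So the test needs 2.4212 × 59 ≈ 142.85 items; rounding up, 143.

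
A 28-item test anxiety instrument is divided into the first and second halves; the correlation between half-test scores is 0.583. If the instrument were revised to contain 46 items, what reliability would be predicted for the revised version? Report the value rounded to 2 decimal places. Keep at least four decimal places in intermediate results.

Spearman-Brown correction (n = 2): r_full = 2·0.583/(1 + 0.583) = 0.7366
Then adjust to 46 items: n = 46/28 = 1.6429
r_new = n·r_full / (1 + (n − 1)·r_full) = 1.2102 / 1.4736 ≈ 0.8213

0.82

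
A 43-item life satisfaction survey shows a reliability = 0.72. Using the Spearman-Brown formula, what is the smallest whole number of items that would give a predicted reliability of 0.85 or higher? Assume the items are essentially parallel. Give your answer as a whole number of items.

95

Invert Spearman-Brown to solve for n:
n = r_target (1 − r_old) / [ r_old (1 − r_target) ]
n = 0.85 × (1 − 0.72) / [ 0.72 × (1 − 0.85) ]
  = 0.2380 / 0.1080 = 2.2037
So the test needs 2.2037 × 43 ≈ 94.76 items; rounding up, 95.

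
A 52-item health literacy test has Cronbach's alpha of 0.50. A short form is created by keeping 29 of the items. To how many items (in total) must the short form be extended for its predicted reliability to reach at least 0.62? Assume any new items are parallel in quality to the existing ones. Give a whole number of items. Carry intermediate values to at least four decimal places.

85

First, r for the 29-item form: n = 29/52 = 0.5577, so r_29 = 0.5577·0.50/(1 + (0.5577 − 1)·0.50) = 0.3580
Length factor from the short form to reach 0.62: n' = 0.62(1 − 0.3580) / [0.3580(1 − 0.62)] ≈ 2.9259
Total items = 2.9259 × 29 = 84.85, rounded up to 85.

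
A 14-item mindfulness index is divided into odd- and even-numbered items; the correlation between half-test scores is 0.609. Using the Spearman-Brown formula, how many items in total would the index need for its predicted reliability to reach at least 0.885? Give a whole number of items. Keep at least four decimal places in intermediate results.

35

Corrected full-test reliability: r_full = 2 × 0.609 / (1 + 0.609) ≈ 0.7570
n = r_tgt(1 − r_full) / [r_full(1 − r_tgt)] = 0.885 × 0.2430 / (0.7570 × 0.115) ≈ 2.4703
Required items = 2.4703 × 14 = 34.58, so 35 items.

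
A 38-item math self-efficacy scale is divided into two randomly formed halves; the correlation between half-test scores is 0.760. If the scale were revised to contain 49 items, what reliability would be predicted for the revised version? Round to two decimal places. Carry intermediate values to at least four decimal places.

Spearman-Brown correction (n = 2): r_full = 2·0.760/(1 + 0.760) = 0.8636
Then adjust to 49 items: n = 49/38 = 1.2895
r_new = n·r_full / (1 + (n − 1)·r_full) = 1.1136 / 1.2500 ≈ 0.8909

0.89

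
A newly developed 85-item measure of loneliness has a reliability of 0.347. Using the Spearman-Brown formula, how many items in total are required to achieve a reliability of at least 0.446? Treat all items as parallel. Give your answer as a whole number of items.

129

n = 0.446 × (1 − 0.347) / [ 0.347 × (1 − 0.446) ]
  = 0.291238 / 0.192238 = 1.5150
Items needed = n × 85 = 1.5150 × 85 ≈ 128.78 → round up to 129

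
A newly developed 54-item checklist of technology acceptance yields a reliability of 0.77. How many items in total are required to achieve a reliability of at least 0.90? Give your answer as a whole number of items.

146

Spearman-Brown solved for the length factor n:
n = r_target (1 − r_old) / [ r_old (1 − r_target) ]
n = 0.90 × (1 − 0.77) / [ 0.77 × (1 − 0.90) ]
  = 0.2070 / 0.0770 = 2.6883
2.6883 × 54 = 145.17 → 146 items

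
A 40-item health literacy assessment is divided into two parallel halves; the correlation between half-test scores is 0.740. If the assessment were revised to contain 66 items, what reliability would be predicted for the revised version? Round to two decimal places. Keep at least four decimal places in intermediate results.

0.90

Spearman-Brown correction (n = 2): r_full = 2·0.740/(1 + 0.740) = 0.8506
Length factor from 40 to 66 items: n = 66/40 = 1.6500
r_new = n·r_full / (1 + (n − 1)·r_full) = 1.4035 / 1.5529 ≈ 0.9038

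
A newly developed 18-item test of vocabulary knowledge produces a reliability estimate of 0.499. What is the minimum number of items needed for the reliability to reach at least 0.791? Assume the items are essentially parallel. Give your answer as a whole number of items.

69

n = [0.791 × 0.501] / [0.499 × 0.209]
n = 0.396291 / 0.104291 ≈ 3.7999
Items needed = n × 18 = 3.7999 × 18 ≈ 68.40 → round up to 69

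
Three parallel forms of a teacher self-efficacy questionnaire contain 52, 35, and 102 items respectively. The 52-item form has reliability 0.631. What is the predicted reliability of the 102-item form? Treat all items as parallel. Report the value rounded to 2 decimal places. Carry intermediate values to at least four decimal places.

0.77

The 35-item form is not needed; work directly from the 52-item form with n = 102/52 = 1.9615.
r_{102} = n·r / (1 + (n − 1)·r) = 1.2377 / 1.6067 ≈ 0.7703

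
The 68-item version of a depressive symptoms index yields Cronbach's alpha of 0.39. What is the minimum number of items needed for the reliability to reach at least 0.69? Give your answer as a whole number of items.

237

Rearranging the Spearman-Brown formula for n,
n = r_target (1 − r_old) / [ r_old (1 − r_target) ]
n = 0.69 × (1 − 0.39) / [ 0.39 × (1 − 0.69) ]
n = 0.4209 / 0.1209 ≈ 3.4814
So the test needs 3.4814 × 68 ≈ 236.74 items; rounding up, 237.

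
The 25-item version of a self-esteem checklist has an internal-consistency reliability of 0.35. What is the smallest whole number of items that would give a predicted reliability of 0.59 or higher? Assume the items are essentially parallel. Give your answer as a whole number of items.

67

Rearranging the Spearman-Brown formula for n,
n = r*(1 − r) / [ r (1 − r*) ]
n = 0.59(1 − 0.35) / [0.35(1 − 0.59)]
n = 0.3835 / 0.1435 ≈ 2.6725
Items needed = n × 25 = 2.6725 × 25 ≈ 66.81 → round up to 67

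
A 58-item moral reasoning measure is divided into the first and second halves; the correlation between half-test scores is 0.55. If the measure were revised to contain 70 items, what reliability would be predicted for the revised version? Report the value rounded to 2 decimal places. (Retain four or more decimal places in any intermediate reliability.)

0.75

Spearman-Brown correction (n = 2): r_full = 2·0.55/(1 + 0.55) = 0.7097
Length factor from 58 to 70 items: n = 70/58 = 1.2069
r_new = n·r_full / (1 + (n − 1)·r_full) = 0.8565 / 1.1468 ≈ 0.7469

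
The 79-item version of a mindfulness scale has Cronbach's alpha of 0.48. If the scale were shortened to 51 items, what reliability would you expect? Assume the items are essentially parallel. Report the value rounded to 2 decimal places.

The new length is 51/79 = 0.6456 times the old.
r_new = (0.6456 × 0.48) / (1 + (0.6456 − 1) × 0.48)
r_new = 0.3099 / 0.8299 ≈ 0.3734

0.37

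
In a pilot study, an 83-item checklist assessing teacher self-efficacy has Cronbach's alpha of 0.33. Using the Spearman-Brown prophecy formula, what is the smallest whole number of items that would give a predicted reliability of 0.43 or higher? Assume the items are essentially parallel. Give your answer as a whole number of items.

128

Rearranging the Spearman-Brown formula for n,
n = r_target (1 − r_old) / [ r_old (1 − r_target) ]
n = [0.43 × 0.67] / [0.33 × 0.57]
n = 0.2881 / 0.1881 ≈ 1.5316
So the test needs 1.5316 × 83 ≈ 127.12 items; rounding up, 128.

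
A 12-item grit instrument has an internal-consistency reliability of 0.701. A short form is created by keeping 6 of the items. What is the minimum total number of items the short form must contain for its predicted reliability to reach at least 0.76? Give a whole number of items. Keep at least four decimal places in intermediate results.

17

First, r for the 6-item form: n = 6/12 = 0.5000, so r_6 = 0.5000·0.701/(1 + (0.5000 − 1)·0.701) = 0.5396
Length factor from the short form to reach 0.76: n' = 0.76(1 − 0.5396) / [0.5396(1 − 0.76)] ≈ 2.7019
Total items = 2.7019 × 6 = 16.21, rounded up to 17.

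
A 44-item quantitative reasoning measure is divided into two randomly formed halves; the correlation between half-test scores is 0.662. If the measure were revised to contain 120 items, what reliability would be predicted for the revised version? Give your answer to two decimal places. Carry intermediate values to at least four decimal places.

0.91

Full-test reliability from the split-half r: r_full = 2(0.662)/(1 + 0.662) = 0.7966
Length factor from 44 to 120 items: n = 120/44 = 2.7273
r_new = n·r_full / (1 + (n − 1)·r_full) = 2.1726 / 2.3760 ≈ 0.9144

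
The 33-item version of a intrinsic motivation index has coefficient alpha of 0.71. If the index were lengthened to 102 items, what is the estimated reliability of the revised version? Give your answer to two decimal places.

The new length is 102/33 = 3.0909 times the old.
Apply the Spearman-Brown prophecy formula, r' = nr / [1 + (n − 1)r]:
r_new = 3.0909·0.71 / [1 + (3.0909 − 1)·0.71]
r_new = 2.1945 / 2.4845 ≈ 0.8833

0.88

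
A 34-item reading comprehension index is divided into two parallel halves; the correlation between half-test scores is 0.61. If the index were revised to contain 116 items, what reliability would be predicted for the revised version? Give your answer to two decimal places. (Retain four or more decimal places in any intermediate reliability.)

0.91

Full-test reliability from the split-half r: r_full = 2(0.61)/(1 + 0.61) = 0.7578
Then adjust to 116 items: n = 116/34 = 3.4118
r_new = n·r_full / (1 + (n − 1)·r_full) = 2.5855 / 2.8277 ≈ 0.9143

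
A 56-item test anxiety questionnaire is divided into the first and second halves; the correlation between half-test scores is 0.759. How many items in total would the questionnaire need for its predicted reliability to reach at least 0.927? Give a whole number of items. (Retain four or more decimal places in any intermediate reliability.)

r_full = 2(0.759)/(1 + 0.759) = 0.8630
Solve Spearman-Brown for n: n = 0.927(1 − 0.8630) / [0.8630(1 − 0.927)] = 2.0159
Required items = 2.0159 × 56 = 112.89, so 113 items.

113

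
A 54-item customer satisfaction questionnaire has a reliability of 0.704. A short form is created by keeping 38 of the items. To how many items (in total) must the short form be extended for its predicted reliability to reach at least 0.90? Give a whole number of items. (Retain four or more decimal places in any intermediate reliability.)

Short-form reliability: n = 38/54 = 0.7037; r_38 = n·r/(1+(n−1)r) ≈ 0.6260
Then solve for n' with r_old = 0.6260, r_target = 0.90: n' = 0.90(1 − 0.6260)/[0.6260(1 − 0.90)] = 5.3770
Total items = 5.3770 × 38 = 204.33, rounded up to 205.

205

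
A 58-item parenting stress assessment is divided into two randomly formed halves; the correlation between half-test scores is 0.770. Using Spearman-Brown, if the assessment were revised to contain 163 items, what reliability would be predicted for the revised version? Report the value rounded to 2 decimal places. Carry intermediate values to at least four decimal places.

First correct the split-half correlation to full-test reliability: r_full = 2 × 0.770 / (1 + 0.770) ≈ 0.8701
Then adjust to 163 items: n = 163/58 = 2.8103
r_new = n·r_full / (1 + (n − 1)·r_full) = 2.4452 / 2.5751 ≈ 0.9496

0.95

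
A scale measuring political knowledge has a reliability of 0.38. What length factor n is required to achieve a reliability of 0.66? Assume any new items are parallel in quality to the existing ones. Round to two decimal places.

n = 0.66(1 − 0.38) / [0.38(1 − 0.66)]
  = 0.4092 / 0.1292 = 3.1672

3.17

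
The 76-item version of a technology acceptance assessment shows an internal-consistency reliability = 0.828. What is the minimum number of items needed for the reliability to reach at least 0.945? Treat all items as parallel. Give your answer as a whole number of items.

272

Spearman-Brown solved for the length factor n:
n = r_target (1 − r_old) / [ r_old (1 − r_target) ]
n = [0.945 × 0.172] / [0.828 × 0.055]
n = 0.162540 / 0.045540 ≈ 3.5692
3.5692 × 76 = 271.26 → 272 items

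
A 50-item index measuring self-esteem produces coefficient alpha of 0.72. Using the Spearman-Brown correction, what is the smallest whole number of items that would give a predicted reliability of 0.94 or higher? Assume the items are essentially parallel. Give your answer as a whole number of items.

n = 0.94 × (1 − 0.72) / [ 0.72 × (1 − 0.94) ]
  = 0.2632 / 0.0432 = 6.0926
So the test needs 6.0926 × 50 ≈ 304.63 items; rounding up, 305.

305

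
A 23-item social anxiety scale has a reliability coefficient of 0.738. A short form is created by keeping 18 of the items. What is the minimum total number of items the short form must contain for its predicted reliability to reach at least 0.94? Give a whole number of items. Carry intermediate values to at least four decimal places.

128

Short-form reliability: n = 18/23 = 0.7826; r_18 = n·r/(1+(n−1)r) ≈ 0.6879
Length factor from the short form to reach 0.94: n' = 0.94(1 − 0.6879) / [0.6879(1 − 0.94)] ≈ 7.1080
Items = 7.1080 × 18 ≈ 127.94 → 128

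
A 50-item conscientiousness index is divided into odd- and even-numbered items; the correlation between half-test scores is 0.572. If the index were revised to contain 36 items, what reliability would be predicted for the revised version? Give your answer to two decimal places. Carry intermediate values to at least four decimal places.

0.66

Spearman-Brown correction (n = 2): r_full = 2·0.572/(1 + 0.572) = 0.7277
Length factor from 50 to 36 items: n = 36/50 = 0.7200
r_new = n·r_full / (1 + (n − 1)·r_full) = 0.5239 / 0.7962 ≈ 0.6580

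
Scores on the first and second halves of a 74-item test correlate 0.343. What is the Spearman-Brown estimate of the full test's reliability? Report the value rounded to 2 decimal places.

Apply the Spearman-Brown correction with n = 2:
r_full = 2(0.343) / (1 + 0.343)
       = 0.6860 / 1.3430 = 0.5108

0.51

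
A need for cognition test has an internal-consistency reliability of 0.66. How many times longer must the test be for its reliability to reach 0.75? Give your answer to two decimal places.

Rearranging the Spearman-Brown formula for n,
n = r_target (1 − r_old) / [ r_old (1 − r_target) ]
n = [0.75 × 0.34] / [0.66 × 0.25]
n = 0.2550 / 0.1650 ≈ 1.5455

1.55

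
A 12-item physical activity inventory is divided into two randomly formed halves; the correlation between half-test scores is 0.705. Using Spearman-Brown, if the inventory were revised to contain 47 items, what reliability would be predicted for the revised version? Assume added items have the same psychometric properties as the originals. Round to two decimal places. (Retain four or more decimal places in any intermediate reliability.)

0.95

First correct the split-half correlation to full-test reliability: r_full = 2 × 0.705 / (1 + 0.705) ≈ 0.8270
Then adjust to 47 items: n = 47/12 = 3.9167
r_new = n·r_full / (1 + (n − 1)·r_full) = 3.2391 / 3.4121 ≈ 0.9493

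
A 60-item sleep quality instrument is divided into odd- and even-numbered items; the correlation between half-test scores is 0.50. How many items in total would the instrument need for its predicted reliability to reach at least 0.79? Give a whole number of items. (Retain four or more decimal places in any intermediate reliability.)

113

Corrected full-test reliability: r_full = 2 × 0.50 / (1 + 0.50) ≈ 0.6667
Solve Spearman-Brown for n: n = 0.79(1 − 0.6667) / [0.6667(1 − 0.79)] = 1.8807
Required items = 1.8807 × 60 = 112.84, so 113 items.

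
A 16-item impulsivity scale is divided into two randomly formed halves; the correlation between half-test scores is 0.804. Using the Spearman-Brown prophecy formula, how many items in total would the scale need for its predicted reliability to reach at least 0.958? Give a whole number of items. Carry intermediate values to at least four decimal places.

45

Corrected full-test reliability: r_full = 2 × 0.804 / (1 + 0.804) ≈ 0.8914
n = r_tgt(1 − r_full) / [r_full(1 − r_tgt)] = 0.958 × 0.1086 / (0.8914 × 0.042) ≈ 2.7789
Items = 2.7789 × 16 ≈ 44.46 → 45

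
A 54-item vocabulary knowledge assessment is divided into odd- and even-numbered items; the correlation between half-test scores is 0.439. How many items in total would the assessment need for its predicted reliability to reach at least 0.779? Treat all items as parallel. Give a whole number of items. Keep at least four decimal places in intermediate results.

122

r_full = 2(0.439)/(1 + 0.439) = 0.6101
Solve Spearman-Brown for n: n = 0.779(1 − 0.6101) / [0.6101(1 − 0.779)] = 2.2527
Items = 2.2527 × 54 ≈ 121.65 → 122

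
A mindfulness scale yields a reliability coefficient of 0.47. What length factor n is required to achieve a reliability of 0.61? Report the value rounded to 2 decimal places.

1.76

Spearman-Brown solved for the length factor n:
n = r*(1 − r) / [ r (1 − r*) ]
n = 0.61 × (1 − 0.47) / [ 0.47 × (1 − 0.61) ]
  = 0.3233 / 0.1833 = 1.7638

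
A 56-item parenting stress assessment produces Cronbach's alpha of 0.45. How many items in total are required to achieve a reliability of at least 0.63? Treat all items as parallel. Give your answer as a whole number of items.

117

Invert Spearman-Brown to solve for n:
n = r*(1 − r) / [ r (1 − r*) ]
n = [0.63 × 0.55] / [0.45 × 0.37]
  = 0.3465 / 0.1665 = 2.0811
So the test needs 2.0811 × 56 ≈ 116.54 items; rounding up, 117.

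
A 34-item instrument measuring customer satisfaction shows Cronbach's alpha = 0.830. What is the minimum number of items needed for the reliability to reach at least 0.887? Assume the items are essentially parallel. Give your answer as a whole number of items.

n = 0.887 × (1 − 0.830) / [ 0.830 × (1 − 0.887) ]
  = 0.150790 / 0.093790 = 1.6077
Items needed = n × 34 = 1.6077 × 34 ≈ 54.66 → round up to 55

55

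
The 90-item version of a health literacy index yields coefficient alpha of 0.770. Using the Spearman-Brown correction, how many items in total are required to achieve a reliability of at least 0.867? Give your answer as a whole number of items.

Rearranging the Spearman-Brown formula for n,
n = r_target (1 − r_old) / [ r_old (1 − r_target) ]
n = [0.867 × 0.230] / [0.770 × 0.133]
n = 0.199410 / 0.102410 ≈ 1.9472
1.9472 × 90 = 175.25 → 176 items

176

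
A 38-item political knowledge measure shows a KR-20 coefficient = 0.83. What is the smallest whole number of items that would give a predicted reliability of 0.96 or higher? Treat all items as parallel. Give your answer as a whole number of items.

Spearman-Brown solved for the length factor n:
n = r_target (1 − r_old) / [ r_old (1 − r_target) ]
n = 0.96 × (1 − 0.83) / [ 0.83 × (1 − 0.96) ]
n = 0.1632 / 0.0332 ≈ 4.9157
4.9157 × 38 = 186.80 → 187 items

187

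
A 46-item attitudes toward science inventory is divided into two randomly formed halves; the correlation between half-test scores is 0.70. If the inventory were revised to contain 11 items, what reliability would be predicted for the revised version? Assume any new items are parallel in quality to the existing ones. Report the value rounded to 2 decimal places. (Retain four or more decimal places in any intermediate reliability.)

First correct the split-half correlation to full-test reliability: r_full = 2 × 0.70 / (1 + 0.70) ≈ 0.8235
Then adjust to 11 items: n = 11/46 = 0.2391
r_new = n·r_full / (1 + (n − 1)·r_full) = 0.1969 / 0.3734 ≈ 0.5273

0.53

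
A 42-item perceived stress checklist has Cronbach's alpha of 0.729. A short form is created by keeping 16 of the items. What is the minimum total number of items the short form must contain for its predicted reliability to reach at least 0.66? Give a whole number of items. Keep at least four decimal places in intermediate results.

31

Short-form reliability: n = 16/42 = 0.3810; r_16 = n·r/(1+(n−1)r) ≈ 0.5061
Length factor from the short form to reach 0.66: n' = 0.66(1 − 0.5061) / [0.5061(1 − 0.66)] ≈ 1.8944
Total items = 1.8944 × 16 = 30.31, rounded up to 31.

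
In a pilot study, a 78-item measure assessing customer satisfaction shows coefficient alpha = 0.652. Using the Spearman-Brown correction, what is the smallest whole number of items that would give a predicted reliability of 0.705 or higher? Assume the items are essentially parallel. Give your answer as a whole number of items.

100

Spearman-Brown solved for the length factor n:
n = r*(1 − r) / [ r (1 − r*) ]
n = 0.705(1 − 0.652) / [0.652(1 − 0.705)]
n = 0.245340 / 0.192340 ≈ 1.2756
So the test needs 1.2756 × 78 ≈ 99.50 items; rounding up, 100.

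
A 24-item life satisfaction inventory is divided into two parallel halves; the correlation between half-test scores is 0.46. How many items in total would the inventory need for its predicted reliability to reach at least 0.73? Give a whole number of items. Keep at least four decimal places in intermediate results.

Corrected full-test reliability: r_full = 2 × 0.46 / (1 + 0.46) ≈ 0.6301
Solve Spearman-Brown for n: n = 0.73(1 − 0.6301) / [0.6301(1 − 0.73)] = 1.5872
Items = 1.5872 × 24 ≈ 38.09 → 39

39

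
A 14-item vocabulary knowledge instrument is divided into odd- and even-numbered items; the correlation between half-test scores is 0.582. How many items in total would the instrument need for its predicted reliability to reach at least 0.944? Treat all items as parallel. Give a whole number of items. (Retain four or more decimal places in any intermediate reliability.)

r_full = 2(0.582)/(1 + 0.582) = 0.7358
Solve Spearman-Brown for n: n = 0.944(1 − 0.7358) / [0.7358(1 − 0.944)] = 6.0528
Items = 6.0528 × 14 ≈ 84.74 → 85

85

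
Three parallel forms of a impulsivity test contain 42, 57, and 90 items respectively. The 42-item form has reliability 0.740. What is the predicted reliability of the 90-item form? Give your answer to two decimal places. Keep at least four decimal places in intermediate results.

Only the ratio of lengths matters: n = 90/42 = 2.1429
r_{90} = n·r / (1 + (n − 1)·r) = 1.5857 / 1.8457 ≈ 0.8591

0.86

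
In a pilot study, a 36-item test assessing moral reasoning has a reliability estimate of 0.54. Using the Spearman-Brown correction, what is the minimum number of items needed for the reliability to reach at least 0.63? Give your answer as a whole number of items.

53

Invert Spearman-Brown to solve for n:
n = r*(1 − r) / [ r (1 − r*) ]
n = 0.63(1 − 0.54) / [0.54(1 − 0.63)]
  = 0.2898 / 0.1998 = 1.4505
Items needed = n × 36 = 1.4505 × 36 ≈ 52.22 → round up to 53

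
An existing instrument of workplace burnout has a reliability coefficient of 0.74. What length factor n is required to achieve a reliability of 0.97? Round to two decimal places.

Spearman-Brown solved for the length factor n:
n = r_target (1 − r_old) / [ r_old (1 − r_target) ]
n = 0.97 × (1 − 0.74) / [ 0.74 × (1 − 0.97) ]
  = 0.2522 / 0.0222 = 11.3604

11.36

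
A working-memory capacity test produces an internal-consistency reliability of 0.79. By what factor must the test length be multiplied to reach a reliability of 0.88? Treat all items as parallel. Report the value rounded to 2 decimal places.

1.95

n = 0.88 × (1 − 0.79) / [ 0.79 × (1 − 0.88) ]
n = 0.1848 / 0.0948 ≈ 1.9494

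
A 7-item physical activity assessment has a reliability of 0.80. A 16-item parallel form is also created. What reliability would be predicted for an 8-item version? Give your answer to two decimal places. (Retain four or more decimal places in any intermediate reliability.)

0.82

Only the ratio of lengths matters: n = 8/7 = 1.1429
r_{8} = n·r / (1 + (n − 1)·r) = 0.9143 / 1.1143 ≈ 0.8205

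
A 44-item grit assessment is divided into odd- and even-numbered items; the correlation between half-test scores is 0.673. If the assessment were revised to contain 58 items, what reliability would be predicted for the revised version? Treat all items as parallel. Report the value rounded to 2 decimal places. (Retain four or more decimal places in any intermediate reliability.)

0.84

Spearman-Brown correction (n = 2): r_full = 2·0.673/(1 + 0.673) = 0.8045
Then adjust to 58 items: n = 58/44 = 1.3182
r_new = n·r_full / (1 + (n − 1)·r_full) = 1.0605 / 1.2560 ≈ 0.8443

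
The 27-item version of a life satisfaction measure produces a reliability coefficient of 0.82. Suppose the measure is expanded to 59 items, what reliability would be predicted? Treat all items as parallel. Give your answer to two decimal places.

0.91

n = 59/27 = 2.1852
r_new = (2.1852 × 0.82) / (1 + (2.1852 − 1) × 0.82)
     = 1.7919 / 1.9719 = 0.9087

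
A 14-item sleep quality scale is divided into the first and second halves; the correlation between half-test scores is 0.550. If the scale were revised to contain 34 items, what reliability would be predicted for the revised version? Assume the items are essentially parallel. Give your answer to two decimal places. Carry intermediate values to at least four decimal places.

First correct the split-half correlation to full-test reliability: r_full = 2 × 0.550 / (1 + 0.550) ≈ 0.7097
Length factor from 14 to 34 items: n = 34/14 = 2.4286
r_new = n·r_full / (1 + (n − 1)·r_full) = 1.7236 / 2.0139 ≈ 0.8559

0.86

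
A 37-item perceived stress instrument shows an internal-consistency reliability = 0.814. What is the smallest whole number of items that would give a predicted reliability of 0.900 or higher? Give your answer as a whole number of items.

Spearman-Brown solved for the length factor n:
n = r*(1 − r) / [ r (1 − r*) ]
n = 0.900 × (1 − 0.814) / [ 0.814 × (1 − 0.900) ]
n = 0.167400 / 0.081400 ≈ 2.0565
2.0565 × 37 = 76.09 → 77 items

77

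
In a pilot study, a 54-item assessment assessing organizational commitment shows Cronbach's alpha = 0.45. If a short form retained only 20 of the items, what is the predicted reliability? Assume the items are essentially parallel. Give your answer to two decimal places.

0.23

The new length is 20/54 = 0.3704 times the old.
By Spearman-Brown, r_new = n r / (1 + (n − 1) r).
r_new = 0.3704·0.45 / [1 + (0.3704 − 1)·0.45]
     = 0.1667 / 0.7167 = 0.2326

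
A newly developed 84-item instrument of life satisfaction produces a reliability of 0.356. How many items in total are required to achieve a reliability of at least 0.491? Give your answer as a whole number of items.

Spearman-Brown solved for the length factor n:
n = r*(1 − r) / [ r (1 − r*) ]
n = [0.491 × 0.644] / [0.356 × 0.509]
n = 0.316204 / 0.181204 ≈ 1.7450
So the test needs 1.7450 × 84 ≈ 146.58 items; rounding up, 147.

147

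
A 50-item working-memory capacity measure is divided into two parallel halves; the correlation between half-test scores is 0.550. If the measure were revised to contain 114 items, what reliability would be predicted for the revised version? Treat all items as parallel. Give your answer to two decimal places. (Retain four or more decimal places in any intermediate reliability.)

Spearman-Brown correction (n = 2): r_full = 2·0.550/(1 + 0.550) = 0.7097
Then adjust to 114 items: n = 114/50 = 2.2800
r_new = n·r_full / (1 + (n − 1)·r_full) = 1.6181 / 1.9084 ≈ 0.8479

0.85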